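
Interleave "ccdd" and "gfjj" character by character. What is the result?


Interleaving "ccdd" and "gfjj":
  Position 0: 'c' from first, 'g' from second => "cg"
  Position 1: 'c' from first, 'f' from second => "cf"
  Position 2: 'd' from first, 'j' from second => "dj"
  Position 3: 'd' from first, 'j' from second => "dj"
Result: cgcfdjdj

cgcfdjdj


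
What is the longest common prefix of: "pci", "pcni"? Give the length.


Words: pci, pcni
  Position 0: all 'p' => match
  Position 1: all 'c' => match
  Position 2: ('i', 'n') => mismatch, stop
LCP = "pc" (length 2)

2


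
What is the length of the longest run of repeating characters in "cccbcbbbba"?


Input: "cccbcbbbba"
Scanning for longest run:
  Position 1 ('c'): continues run of 'c', length=2
  Position 2 ('c'): continues run of 'c', length=3
  Position 3 ('b'): new char, reset run to 1
  Position 4 ('c'): new char, reset run to 1
  Position 5 ('b'): new char, reset run to 1
  Position 6 ('b'): continues run of 'b', length=2
  Position 7 ('b'): continues run of 'b', length=3
  Position 8 ('b'): continues run of 'b', length=4
  Position 9 ('a'): new char, reset run to 1
Longest run: 'b' with length 4

4


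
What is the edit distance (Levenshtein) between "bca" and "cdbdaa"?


Computing edit distance: "bca" -> "cdbdaa"
DP table:
           c    d    b    d    a    a
      0    1    2    3    4    5    6
  b   1    1    2    2    3    4    5
  c   2    1    2    3    3    4    5
  a   3    2    2    3    4    3    4
Edit distance = dp[3][6] = 4

4


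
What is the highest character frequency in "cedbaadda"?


Input: cedbaadda
Character counts:
  'a': 3
  'b': 1
  'c': 1
  'd': 3
  'e': 1
Maximum frequency: 3

3


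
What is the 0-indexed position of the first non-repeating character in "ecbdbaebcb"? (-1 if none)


Input: ecbdbaebcb
Character frequencies:
  'a': 1
  'b': 4
  'c': 2
  'd': 1
  'e': 2
Scanning left to right for freq == 1:
  Position 0 ('e'): freq=2, skip
  Position 1 ('c'): freq=2, skip
  Position 2 ('b'): freq=4, skip
  Position 3 ('d'): unique! => answer = 3

3


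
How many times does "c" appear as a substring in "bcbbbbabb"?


Searching for "c" in "bcbbbbabb"
Scanning each position:
  Position 0: "b" => no
  Position 1: "c" => MATCH
  Position 2: "b" => no
  Position 3: "b" => no
  Position 4: "b" => no
  Position 5: "b" => no
  Position 6: "a" => no
  Position 7: "b" => no
  Position 8: "b" => no
Total occurrences: 1

1


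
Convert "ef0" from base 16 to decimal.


Input: "ef0" in base 16
Positional expansion:
  Digit 'e' (value 14) x 16^2 = 3584
  Digit 'f' (value 15) x 16^1 = 240
  Digit '0' (value 0) x 16^0 = 0
Sum = 3824

3824


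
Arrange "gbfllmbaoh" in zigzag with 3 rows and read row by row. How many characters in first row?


Zigzag "gbfllmbaoh" into 3 rows:
Placing characters:
  'g' => row 0
  'b' => row 1
  'f' => row 2
  'l' => row 1
  'l' => row 0
  'm' => row 1
  'b' => row 2
  'a' => row 1
  'o' => row 0
  'h' => row 1
Rows:
  Row 0: "glo"
  Row 1: "blmah"
  Row 2: "fb"
First row length: 3

3


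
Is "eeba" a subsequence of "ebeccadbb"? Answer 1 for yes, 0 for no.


Check if "eeba" is a subsequence of "ebeccadbb"
Greedy scan:
  Position 0 ('e'): matches sub[0] = 'e'
  Position 1 ('b'): no match needed
  Position 2 ('e'): matches sub[1] = 'e'
  Position 3 ('c'): no match needed
  Position 4 ('c'): no match needed
  Position 5 ('a'): no match needed
  Position 6 ('d'): no match needed
  Position 7 ('b'): matches sub[2] = 'b'
  Position 8 ('b'): no match needed
Only matched 3/4 characters => not a subsequence

0


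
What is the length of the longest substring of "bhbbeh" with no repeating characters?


Input: "bhbbeh"
Sliding window (track last position of each char):
  Position 0 ('b'): window [0,0] length 1 -- new best
  Position 1 ('h'): window [0,1] length 2 -- new best
  Position 2 ('b'): repeat (last at 0), move window start to 1
  Position 2 ('b'): window [1,2] length 2
  Position 3 ('b'): repeat (last at 2), move window start to 3
  Position 3 ('b'): window [3,3] length 1
  Position 4 ('e'): window [3,4] length 2
  Position 5 ('h'): window [3,5] length 3 -- new best
Longest substring with no repeats: "beh" with length 3

3


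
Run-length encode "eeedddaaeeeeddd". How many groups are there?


Input: eeedddaaeeeeddd
Scanning for consecutive runs:
  Group 1: 'e' x 3 (positions 0-2)
  Group 2: 'd' x 3 (positions 3-5)
  Group 3: 'a' x 2 (positions 6-7)
  Group 4: 'e' x 4 (positions 8-11)
  Group 5: 'd' x 3 (positions 12-14)
Total groups: 5

5


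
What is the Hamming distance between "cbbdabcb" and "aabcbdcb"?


Comparing "cbbdabcb" and "aabcbdcb" position by position:
  Position 0: 'c' vs 'a' => differ
  Position 1: 'b' vs 'a' => differ
  Position 2: 'b' vs 'b' => same
  Position 3: 'd' vs 'c' => differ
  Position 4: 'a' vs 'b' => differ
  Position 5: 'b' vs 'd' => differ
  Position 6: 'c' vs 'c' => same
  Position 7: 'b' vs 'b' => same
Total differences (Hamming distance): 5

5


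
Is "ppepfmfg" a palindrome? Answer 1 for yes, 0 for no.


Input: ppepfmfg
Reversed: gfmfpepp
  Compare pos 0 ('p') with pos 7 ('g'): MISMATCH
  Compare pos 1 ('p') with pos 6 ('f'): MISMATCH
  Compare pos 2 ('e') with pos 5 ('m'): MISMATCH
  Compare pos 3 ('p') with pos 4 ('f'): MISMATCH
Result: not a palindrome

0


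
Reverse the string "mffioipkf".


Input: mffioipkf
Reading characters right to left:
  Position 8: 'f'
  Position 7: 'k'
  Position 6: 'p'
  Position 5: 'i'
  Position 4: 'o'
  Position 3: 'i'
  Position 2: 'f'
  Position 1: 'f'
  Position 0: 'm'
Reversed: fkpioiffm

fkpioiffm


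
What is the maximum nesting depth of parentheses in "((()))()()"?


Input: "((()))()()"
Tracking depth:
  Position 0 '(': depth becomes 1
  Position 1 '(': depth becomes 2
  Position 2 '(': depth becomes 3
  Position 3 ')': depth becomes 2
  Position 4 ')': depth becomes 1
  Position 5 ')': depth becomes 0
  Position 6 '(': depth becomes 1
  Position 7 ')': depth becomes 0
  Position 8 '(': depth becomes 1
  Position 9 ')': depth becomes 0
Maximum depth reached: 3

3


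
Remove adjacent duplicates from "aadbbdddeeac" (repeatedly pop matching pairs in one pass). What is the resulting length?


Input: aadbbdddeeac
Stack-based adjacent duplicate removal:
  Read 'a': push. Stack: a
  Read 'a': matches stack top 'a' => pop. Stack: (empty)
  Read 'd': push. Stack: d
  Read 'b': push. Stack: db
  Read 'b': matches stack top 'b' => pop. Stack: d
  Read 'd': matches stack top 'd' => pop. Stack: (empty)
  Read 'd': push. Stack: d
  Read 'd': matches stack top 'd' => pop. Stack: (empty)
  Read 'e': push. Stack: e
  Read 'e': matches stack top 'e' => pop. Stack: (empty)
  Read 'a': push. Stack: a
  Read 'c': push. Stack: ac
Final stack: "ac" (length 2)

2


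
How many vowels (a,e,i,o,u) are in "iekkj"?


Input: iekkj
Checking each character:
  'i' at position 0: vowel (running total: 1)
  'e' at position 1: vowel (running total: 2)
  'k' at position 2: consonant
  'k' at position 3: consonant
  'j' at position 4: consonant
Total vowels: 2

2


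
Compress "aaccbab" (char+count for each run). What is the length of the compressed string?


Input: aaccbab
Runs:
  'a' x 2 => "a2"
  'c' x 2 => "c2"
  'b' x 1 => "b1"
  'a' x 1 => "a1"
  'b' x 1 => "b1"
Compressed: "a2c2b1a1b1"
Compressed length: 10

10


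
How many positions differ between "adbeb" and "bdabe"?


Comparing "adbeb" and "bdabe" position by position:
  Position 0: 'a' vs 'b' => DIFFER
  Position 1: 'd' vs 'd' => same
  Position 2: 'b' vs 'a' => DIFFER
  Position 3: 'e' vs 'b' => DIFFER
  Position 4: 'b' vs 'e' => DIFFER
Positions that differ: 4

4


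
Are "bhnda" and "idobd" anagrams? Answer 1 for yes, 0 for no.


Strings: "bhnda", "idobd"
Sorted first:  abdhn
Sorted second: bddio
Differ at position 0: 'a' vs 'b' => not anagrams

0


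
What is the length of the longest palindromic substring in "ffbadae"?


Input: "ffbadae"
Checking substrings for palindromes:
  [3:6] "ada" (len 3) => palindrome
  [0:2] "ff" (len 2) => palindrome
Longest palindromic substring: "ada" with length 3

3


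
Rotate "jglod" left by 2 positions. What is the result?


Input: "jglod", rotate left by 2
First 2 characters: "jg"
Remaining characters: "lod"
Concatenate remaining + first: "lod" + "jg" = "lodjg"

lodjg


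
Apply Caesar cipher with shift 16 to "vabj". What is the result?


Caesar cipher: shift "vabj" by 16
  'v' (pos 21) + 16 = pos 11 = 'l'
  'a' (pos 0) + 16 = pos 16 = 'q'
  'b' (pos 1) + 16 = pos 17 = 'r'
  'j' (pos 9) + 16 = pos 25 = 'z'
Result: lqrz

lqrz


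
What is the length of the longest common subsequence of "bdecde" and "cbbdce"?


LCS of "bdecde" and "cbbdce"
DP table:
           c    b    b    d    c    e
      0    0    0    0    0    0    0
  b   0    0    1    1    1    1    1
  d   0    0    1    1    2    2    2
  e   0    0    1    1    2    2    3
  c   0    1    1    1    2    3    3
  d   0    1    1    1    2    3    3
  e   0    1    1    1    2    3    4
LCS length = dp[6][6] = 4

4


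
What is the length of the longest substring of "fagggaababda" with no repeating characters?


Input: "fagggaababda"
Sliding window (track last position of each char):
  Position 0 ('f'): window [0,0] length 1 -- new best
  Position 1 ('a'): window [0,1] length 2 -- new best
  Position 2 ('g'): window [0,2] length 3 -- new best
  Position 3 ('g'): repeat (last at 2), move window start to 3
  Position 3 ('g'): window [3,3] length 1
  Position 4 ('g'): repeat (last at 3), move window start to 4
  Position 4 ('g'): window [4,4] length 1
  Position 5 ('a'): window [4,5] length 2
  Position 6 ('a'): repeat (last at 5), move window start to 6
  Position 6 ('a'): window [6,6] length 1
  Position 7 ('b'): window [6,7] length 2
  Position 8 ('a'): repeat (last at 6), move window start to 7
  Position 8 ('a'): window [7,8] length 2
  Position 9 ('b'): repeat (last at 7), move window start to 8
  Position 9 ('b'): window [8,9] length 2
  Position 10 ('d'): window [8,10] length 3
  Position 11 ('a'): repeat (last at 8), move window start to 9
  Position 11 ('a'): window [9,11] length 3
Longest substring with no repeats: "fag" with length 3

3


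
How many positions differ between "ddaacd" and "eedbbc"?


Comparing "ddaacd" and "eedbbc" position by position:
  Position 0: 'd' vs 'e' => DIFFER
  Position 1: 'd' vs 'e' => DIFFER
  Position 2: 'a' vs 'd' => DIFFER
  Position 3: 'a' vs 'b' => DIFFER
  Position 4: 'c' vs 'b' => DIFFER
  Position 5: 'd' vs 'c' => DIFFER
Positions that differ: 6

6


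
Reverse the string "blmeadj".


Input: blmeadj
Reading characters right to left:
  Position 6: 'j'
  Position 5: 'd'
  Position 4: 'a'
  Position 3: 'e'
  Position 2: 'm'
  Position 1: 'l'
  Position 0: 'b'
Reversed: jdaemlb

jdaemlb


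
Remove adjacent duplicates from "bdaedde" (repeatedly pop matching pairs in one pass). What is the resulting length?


Input: bdaedde
Stack-based adjacent duplicate removal:
  Read 'b': push. Stack: b
  Read 'd': push. Stack: bd
  Read 'a': push. Stack: bda
  Read 'e': push. Stack: bdae
  Read 'd': push. Stack: bdaed
  Read 'd': matches stack top 'd' => pop. Stack: bdae
  Read 'e': matches stack top 'e' => pop. Stack: bda
Final stack: "bda" (length 3)

3


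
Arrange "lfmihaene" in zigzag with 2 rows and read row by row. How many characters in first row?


Zigzag "lfmihaene" into 2 rows:
Placing characters:
  'l' => row 0
  'f' => row 1
  'm' => row 0
  'i' => row 1
  'h' => row 0
  'a' => row 1
  'e' => row 0
  'n' => row 1
  'e' => row 0
Rows:
  Row 0: "lmhee"
  Row 1: "fian"
First row length: 5

5


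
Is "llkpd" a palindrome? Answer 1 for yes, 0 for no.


Input: llkpd
Reversed: dpkll
  Compare pos 0 ('l') with pos 4 ('d'): MISMATCH
  Compare pos 1 ('l') with pos 3 ('p'): MISMATCH
Result: not a palindrome

0


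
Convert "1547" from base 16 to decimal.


Input: "1547" in base 16
Positional expansion:
  Digit '1' (value 1) x 16^3 = 4096
  Digit '5' (value 5) x 16^2 = 1280
  Digit '4' (value 4) x 16^1 = 64
  Digit '7' (value 7) x 16^0 = 7
Sum = 5447

5447


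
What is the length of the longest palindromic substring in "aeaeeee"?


Input: "aeaeeee"
Checking substrings for palindromes:
  [3:7] "eeee" (len 4) => palindrome
  [0:3] "aea" (len 3) => palindrome
  [1:4] "eae" (len 3) => palindrome
  [3:6] "eee" (len 3) => palindrome
  [4:7] "eee" (len 3) => palindrome
  [3:5] "ee" (len 2) => palindrome
Longest palindromic substring: "eeee" with length 4

4


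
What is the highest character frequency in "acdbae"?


Input: acdbae
Character counts:
  'a': 2
  'b': 1
  'c': 1
  'd': 1
  'e': 1
Maximum frequency: 2

2


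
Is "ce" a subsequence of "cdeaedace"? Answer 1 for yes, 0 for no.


Check if "ce" is a subsequence of "cdeaedace"
Greedy scan:
  Position 0 ('c'): matches sub[0] = 'c'
  Position 1 ('d'): no match needed
  Position 2 ('e'): matches sub[1] = 'e'
  Position 3 ('a'): no match needed
  Position 4 ('e'): no match needed
  Position 5 ('d'): no match needed
  Position 6 ('a'): no match needed
  Position 7 ('c'): no match needed
  Position 8 ('e'): no match needed
All 2 characters matched => is a subsequence

1


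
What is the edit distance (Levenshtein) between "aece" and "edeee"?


Computing edit distance: "aece" -> "edeee"
DP table:
           e    d    e    e    e
      0    1    2    3    4    5
  a   1    1    2    3    4    5
  e   2    1    2    2    3    4
  c   3    2    2    3    3    4
  e   4    3    3    2    3    3
Edit distance = dp[4][5] = 3

3


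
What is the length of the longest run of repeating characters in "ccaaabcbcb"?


Input: "ccaaabcbcb"
Scanning for longest run:
  Position 1 ('c'): continues run of 'c', length=2
  Position 2 ('a'): new char, reset run to 1
  Position 3 ('a'): continues run of 'a', length=2
  Position 4 ('a'): continues run of 'a', length=3
  Position 5 ('b'): new char, reset run to 1
  Position 6 ('c'): new char, reset run to 1
  Position 7 ('b'): new char, reset run to 1
  Position 8 ('c'): new char, reset run to 1
  Position 9 ('b'): new char, reset run to 1
Longest run: 'a' with length 3

3


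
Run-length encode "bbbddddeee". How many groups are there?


Input: bbbddddeee
Scanning for consecutive runs:
  Group 1: 'b' x 3 (positions 0-2)
  Group 2: 'd' x 4 (positions 3-6)
  Group 3: 'e' x 3 (positions 7-9)
Total groups: 3

3


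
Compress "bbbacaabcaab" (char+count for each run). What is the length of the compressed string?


Input: bbbacaabcaab
Runs:
  'b' x 3 => "b3"
  'a' x 1 => "a1"
  'c' x 1 => "c1"
  'a' x 2 => "a2"
  'b' x 1 => "b1"
  'c' x 1 => "c1"
  'a' x 2 => "a2"
  'b' x 1 => "b1"
Compressed: "b3a1c1a2b1c1a2b1"
Compressed length: 16

16


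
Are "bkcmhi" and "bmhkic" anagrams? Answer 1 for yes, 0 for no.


Strings: "bkcmhi", "bmhkic"
Sorted first:  bchikm
Sorted second: bchikm
Sorted forms match => anagrams

1


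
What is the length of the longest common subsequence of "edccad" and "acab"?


LCS of "edccad" and "acab"
DP table:
           a    c    a    b
      0    0    0    0    0
  e   0    0    0    0    0
  d   0    0    0    0    0
  c   0    0    1    1    1
  c   0    0    1    1    1
  a   0    1    1    2    2
  d   0    1    1    2    2
LCS length = dp[6][4] = 2

2


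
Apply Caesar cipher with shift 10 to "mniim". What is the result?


Caesar cipher: shift "mniim" by 10
  'm' (pos 12) + 10 = pos 22 = 'w'
  'n' (pos 13) + 10 = pos 23 = 'x'
  'i' (pos 8) + 10 = pos 18 = 's'
  'i' (pos 8) + 10 = pos 18 = 's'
  'm' (pos 12) + 10 = pos 22 = 'w'
Result: wxssw

wxssw


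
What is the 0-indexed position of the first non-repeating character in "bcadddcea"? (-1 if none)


Input: bcadddcea
Character frequencies:
  'a': 2
  'b': 1
  'c': 2
  'd': 3
  'e': 1
Scanning left to right for freq == 1:
  Position 0 ('b'): unique! => answer = 0

0


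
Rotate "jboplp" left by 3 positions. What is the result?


Input: "jboplp", rotate left by 3
First 3 characters: "jbo"
Remaining characters: "plp"
Concatenate remaining + first: "plp" + "jbo" = "plpjbo"

plpjbo


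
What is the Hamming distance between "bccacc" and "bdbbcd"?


Comparing "bccacc" and "bdbbcd" position by position:
  Position 0: 'b' vs 'b' => same
  Position 1: 'c' vs 'd' => differ
  Position 2: 'c' vs 'b' => differ
  Position 3: 'a' vs 'b' => differ
  Position 4: 'c' vs 'c' => same
  Position 5: 'c' vs 'd' => differ
Total differences (Hamming distance): 4

4


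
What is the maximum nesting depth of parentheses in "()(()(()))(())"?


Input: "()(()(()))(())"
Tracking depth:
  Position 0 '(': depth becomes 1
  Position 1 ')': depth becomes 0
  Position 2 '(': depth becomes 1
  Position 3 '(': depth becomes 2
  Position 4 ')': depth becomes 1
  Position 5 '(': depth becomes 2
  Position 6 '(': depth becomes 3
  Position 7 ')': depth becomes 2
  Position 8 ')': depth becomes 1
  Position 9 ')': depth becomes 0
  Position 10 '(': depth becomes 1
  Position 11 '(': depth becomes 2
  Position 12 ')': depth becomes 1
  Position 13 ')': depth becomes 0
Maximum depth reached: 3

3


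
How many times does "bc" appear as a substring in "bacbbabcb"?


Searching for "bc" in "bacbbabcb"
Scanning each position:
  Position 0: "ba" => no
  Position 1: "ac" => no
  Position 2: "cb" => no
  Position 3: "bb" => no
  Position 4: "ba" => no
  Position 5: "ab" => no
  Position 6: "bc" => MATCH
  Position 7: "cb" => no
Total occurrences: 1

1


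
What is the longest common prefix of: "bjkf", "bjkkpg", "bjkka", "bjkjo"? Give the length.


Words: bjkf, bjkkpg, bjkka, bjkjo
  Position 0: all 'b' => match
  Position 1: all 'j' => match
  Position 2: all 'k' => match
  Position 3: ('f', 'k', 'k', 'j') => mismatch, stop
LCP = "bjk" (length 3)

3


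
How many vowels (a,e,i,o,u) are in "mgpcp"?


Input: mgpcp
Checking each character:
  'm' at position 0: consonant
  'g' at position 1: consonant
  'p' at position 2: consonant
  'c' at position 3: consonant
  'p' at position 4: consonant
Total vowels: 0

0


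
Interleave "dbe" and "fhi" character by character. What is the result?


Interleaving "dbe" and "fhi":
  Position 0: 'd' from first, 'f' from second => "df"
  Position 1: 'b' from first, 'h' from second => "bh"
  Position 2: 'e' from first, 'i' from second => "ei"
Result: dfbhei

dfbhei


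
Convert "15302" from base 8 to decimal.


Input: "15302" in base 8
Positional expansion:
  Digit '1' (value 1) x 8^4 = 4096
  Digit '5' (value 5) x 8^3 = 2560
  Digit '3' (value 3) x 8^2 = 192
  Digit '0' (value 0) x 8^1 = 0
  Digit '2' (value 2) x 8^0 = 2
Sum = 6850

6850


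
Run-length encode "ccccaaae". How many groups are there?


Input: ccccaaae
Scanning for consecutive runs:
  Group 1: 'c' x 4 (positions 0-3)
  Group 2: 'a' x 3 (positions 4-6)
  Group 3: 'e' x 1 (positions 7-7)
Total groups: 3

3


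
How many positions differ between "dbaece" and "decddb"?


Comparing "dbaece" and "decddb" position by position:
  Position 0: 'd' vs 'd' => same
  Position 1: 'b' vs 'e' => DIFFER
  Position 2: 'a' vs 'c' => DIFFER
  Position 3: 'e' vs 'd' => DIFFER
  Position 4: 'c' vs 'd' => DIFFER
  Position 5: 'e' vs 'b' => DIFFER
Positions that differ: 5

5


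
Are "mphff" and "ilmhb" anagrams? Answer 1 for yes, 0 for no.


Strings: "mphff", "ilmhb"
Sorted first:  ffhmp
Sorted second: bhilm
Differ at position 0: 'f' vs 'b' => not anagrams

0


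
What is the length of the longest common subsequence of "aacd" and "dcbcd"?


LCS of "aacd" and "dcbcd"
DP table:
           d    c    b    c    d
      0    0    0    0    0    0
  a   0    0    0    0    0    0
  a   0    0    0    0    0    0
  c   0    0    1    1    1    1
  d   0    1    1    1    1    2
LCS length = dp[4][5] = 2

2


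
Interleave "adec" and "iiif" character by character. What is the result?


Interleaving "adec" and "iiif":
  Position 0: 'a' from first, 'i' from second => "ai"
  Position 1: 'd' from first, 'i' from second => "di"
  Position 2: 'e' from first, 'i' from second => "ei"
  Position 3: 'c' from first, 'f' from second => "cf"
Result: aidieicf

aidieicf


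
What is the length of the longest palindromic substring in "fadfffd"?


Input: "fadfffd"
Checking substrings for palindromes:
  [2:7] "dfffd" (len 5) => palindrome
  [3:6] "fff" (len 3) => palindrome
  [3:5] "ff" (len 2) => palindrome
  [4:6] "ff" (len 2) => palindrome
Longest palindromic substring: "dfffd" with length 5

5


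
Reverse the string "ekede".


Input: ekede
Reading characters right to left:
  Position 4: 'e'
  Position 3: 'd'
  Position 2: 'e'
  Position 1: 'k'
  Position 0: 'e'
Reversed: edeke

edeke


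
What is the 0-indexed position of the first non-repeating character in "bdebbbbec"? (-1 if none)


Input: bdebbbbec
Character frequencies:
  'b': 5
  'c': 1
  'd': 1
  'e': 2
Scanning left to right for freq == 1:
  Position 0 ('b'): freq=5, skip
  Position 1 ('d'): unique! => answer = 1

1


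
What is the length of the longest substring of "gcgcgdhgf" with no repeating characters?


Input: "gcgcgdhgf"
Sliding window (track last position of each char):
  Position 0 ('g'): window [0,0] length 1 -- new best
  Position 1 ('c'): window [0,1] length 2 -- new best
  Position 2 ('g'): repeat (last at 0), move window start to 1
  Position 2 ('g'): window [1,2] length 2
  Position 3 ('c'): repeat (last at 1), move window start to 2
  Position 3 ('c'): window [2,3] length 2
  Position 4 ('g'): repeat (last at 2), move window start to 3
  Position 4 ('g'): window [3,4] length 2
  Position 5 ('d'): window [3,5] length 3 -- new best
  Position 6 ('h'): window [3,6] length 4 -- new best
  Position 7 ('g'): repeat (last at 4), move window start to 5
  Position 7 ('g'): window [5,7] length 3
  Position 8 ('f'): window [5,8] length 4
Longest substring with no repeats: "cgdh" with length 4

4


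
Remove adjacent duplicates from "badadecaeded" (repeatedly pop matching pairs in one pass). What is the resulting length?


Input: badadecaeded
Stack-based adjacent duplicate removal:
  Read 'b': push. Stack: b
  Read 'a': push. Stack: ba
  Read 'd': push. Stack: bad
  Read 'a': push. Stack: bada
  Read 'd': push. Stack: badad
  Read 'e': push. Stack: badade
  Read 'c': push. Stack: badadec
  Read 'a': push. Stack: badadeca
  Read 'e': push. Stack: badadecae
  Read 'd': push. Stack: badadecaed
  Read 'e': push. Stack: badadecaede
  Read 'd': push. Stack: badadecaeded
Final stack: "badadecaeded" (length 12)

12


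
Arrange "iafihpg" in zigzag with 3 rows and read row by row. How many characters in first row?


Zigzag "iafihpg" into 3 rows:
Placing characters:
  'i' => row 0
  'a' => row 1
  'f' => row 2
  'i' => row 1
  'h' => row 0
  'p' => row 1
  'g' => row 2
Rows:
  Row 0: "ih"
  Row 1: "aip"
  Row 2: "fg"
First row length: 2

2


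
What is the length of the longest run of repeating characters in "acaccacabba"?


Input: "acaccacabba"
Scanning for longest run:
  Position 1 ('c'): new char, reset run to 1
  Position 2 ('a'): new char, reset run to 1
  Position 3 ('c'): new char, reset run to 1
  Position 4 ('c'): continues run of 'c', length=2
  Position 5 ('a'): new char, reset run to 1
  Position 6 ('c'): new char, reset run to 1
  Position 7 ('a'): new char, reset run to 1
  Position 8 ('b'): new char, reset run to 1
  Position 9 ('b'): continues run of 'b', length=2
  Position 10 ('a'): new char, reset run to 1
Longest run: 'c' with length 2

2


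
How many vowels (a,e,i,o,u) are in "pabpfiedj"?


Input: pabpfiedj
Checking each character:
  'p' at position 0: consonant
  'a' at position 1: vowel (running total: 1)
  'b' at position 2: consonant
  'p' at position 3: consonant
  'f' at position 4: consonant
  'i' at position 5: vowel (running total: 2)
  'e' at position 6: vowel (running total: 3)
  'd' at position 7: consonant
  'j' at position 8: consonant
Total vowels: 3

3


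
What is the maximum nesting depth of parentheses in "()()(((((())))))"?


Input: "()()(((((())))))"
Tracking depth:
  Position 0 '(': depth becomes 1
  Position 1 ')': depth becomes 0
  Position 2 '(': depth becomes 1
  Position 3 ')': depth becomes 0
  Position 4 '(': depth becomes 1
  Position 5 '(': depth becomes 2
  Position 6 '(': depth becomes 3
  Position 7 '(': depth becomes 4
  Position 8 '(': depth becomes 5
  Position 9 '(': depth becomes 6
  Position 10 ')': depth becomes 5
  Position 11 ')': depth becomes 4
  Position 12 ')': depth becomes 3
  Position 13 ')': depth becomes 2
  Position 14 ')': depth becomes 1
  Position 15 ')': depth becomes 0
Maximum depth reached: 6

6


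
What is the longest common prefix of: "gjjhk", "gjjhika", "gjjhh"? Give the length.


Words: gjjhk, gjjhika, gjjhh
  Position 0: all 'g' => match
  Position 1: all 'j' => match
  Position 2: all 'j' => match
  Position 3: all 'h' => match
  Position 4: ('k', 'i', 'h') => mismatch, stop
LCP = "gjjh" (length 4)

4


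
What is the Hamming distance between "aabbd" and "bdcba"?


Comparing "aabbd" and "bdcba" position by position:
  Position 0: 'a' vs 'b' => differ
  Position 1: 'a' vs 'd' => differ
  Position 2: 'b' vs 'c' => differ
  Position 3: 'b' vs 'b' => same
  Position 4: 'd' vs 'a' => differ
Total differences (Hamming distance): 4

4


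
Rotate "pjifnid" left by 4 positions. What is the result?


Input: "pjifnid", rotate left by 4
First 4 characters: "pjif"
Remaining characters: "nid"
Concatenate remaining + first: "nid" + "pjif" = "nidpjif"

nidpjif


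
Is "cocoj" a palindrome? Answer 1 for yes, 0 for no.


Input: cocoj
Reversed: jococ
  Compare pos 0 ('c') with pos 4 ('j'): MISMATCH
  Compare pos 1 ('o') with pos 3 ('o'): match
Result: not a palindrome

0


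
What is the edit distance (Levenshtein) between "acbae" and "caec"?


Computing edit distance: "acbae" -> "caec"
DP table:
           c    a    e    c
      0    1    2    3    4
  a   1    1    1    2    3
  c   2    1    2    2    2
  b   3    2    2    3    3
  a   4    3    2    3    4
  e   5    4    3    2    3
Edit distance = dp[5][4] = 3

3


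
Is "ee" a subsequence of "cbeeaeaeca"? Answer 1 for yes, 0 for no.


Check if "ee" is a subsequence of "cbeeaeaeca"
Greedy scan:
  Position 0 ('c'): no match needed
  Position 1 ('b'): no match needed
  Position 2 ('e'): matches sub[0] = 'e'
  Position 3 ('e'): matches sub[1] = 'e'
  Position 4 ('a'): no match needed
  Position 5 ('e'): no match needed
  Position 6 ('a'): no match needed
  Position 7 ('e'): no match needed
  Position 8 ('c'): no match needed
  Position 9 ('a'): no match needed
All 2 characters matched => is a subsequence

1


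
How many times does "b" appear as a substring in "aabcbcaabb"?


Searching for "b" in "aabcbcaabb"
Scanning each position:
  Position 0: "a" => no
  Position 1: "a" => no
  Position 2: "b" => MATCH
  Position 3: "c" => no
  Position 4: "b" => MATCH
  Position 5: "c" => no
  Position 6: "a" => no
  Position 7: "a" => no
  Position 8: "b" => MATCH
  Position 9: "b" => MATCH
Total occurrences: 4

4


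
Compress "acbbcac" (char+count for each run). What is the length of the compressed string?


Input: acbbcac
Runs:
  'a' x 1 => "a1"
  'c' x 1 => "c1"
  'b' x 2 => "b2"
  'c' x 1 => "c1"
  'a' x 1 => "a1"
  'c' x 1 => "c1"
Compressed: "a1c1b2c1a1c1"
Compressed length: 12

12


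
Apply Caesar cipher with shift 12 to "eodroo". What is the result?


Caesar cipher: shift "eodroo" by 12
  'e' (pos 4) + 12 = pos 16 = 'q'
  'o' (pos 14) + 12 = pos 0 = 'a'
  'd' (pos 3) + 12 = pos 15 = 'p'
  'r' (pos 17) + 12 = pos 3 = 'd'
  'o' (pos 14) + 12 = pos 0 = 'a'
  'o' (pos 14) + 12 = pos 0 = 'a'
Result: qapdaa

qapdaa


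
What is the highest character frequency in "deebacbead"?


Input: deebacbead
Character counts:
  'a': 2
  'b': 2
  'c': 1
  'd': 2
  'e': 3
Maximum frequency: 3

3


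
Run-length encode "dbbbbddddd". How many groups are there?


Input: dbbbbddddd
Scanning for consecutive runs:
  Group 1: 'd' x 1 (positions 0-0)
  Group 2: 'b' x 4 (positions 1-4)
  Group 3: 'd' x 5 (positions 5-9)
Total groups: 3

3


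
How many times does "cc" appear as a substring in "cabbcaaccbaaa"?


Searching for "cc" in "cabbcaaccbaaa"
Scanning each position:
  Position 0: "ca" => no
  Position 1: "ab" => no
  Position 2: "bb" => no
  Position 3: "bc" => no
  Position 4: "ca" => no
  Position 5: "aa" => no
  Position 6: "ac" => no
  Position 7: "cc" => MATCH
  Position 8: "cb" => no
  Position 9: "ba" => no
  Position 10: "aa" => no
  Position 11: "aa" => no
Total occurrences: 1

1


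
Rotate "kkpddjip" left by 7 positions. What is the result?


Input: "kkpddjip", rotate left by 7
First 7 characters: "kkpddji"
Remaining characters: "p"
Concatenate remaining + first: "p" + "kkpddji" = "pkkpddji"

pkkpddji


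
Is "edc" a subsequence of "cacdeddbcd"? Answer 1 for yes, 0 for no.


Check if "edc" is a subsequence of "cacdeddbcd"
Greedy scan:
  Position 0 ('c'): no match needed
  Position 1 ('a'): no match needed
  Position 2 ('c'): no match needed
  Position 3 ('d'): no match needed
  Position 4 ('e'): matches sub[0] = 'e'
  Position 5 ('d'): matches sub[1] = 'd'
  Position 6 ('d'): no match needed
  Position 7 ('b'): no match needed
  Position 8 ('c'): matches sub[2] = 'c'
  Position 9 ('d'): no match needed
All 3 characters matched => is a subsequence

1


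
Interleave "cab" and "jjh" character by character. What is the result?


Interleaving "cab" and "jjh":
  Position 0: 'c' from first, 'j' from second => "cj"
  Position 1: 'a' from first, 'j' from second => "aj"
  Position 2: 'b' from first, 'h' from second => "bh"
Result: cjajbh

cjajbh


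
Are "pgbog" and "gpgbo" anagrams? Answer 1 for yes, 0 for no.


Strings: "pgbog", "gpgbo"
Sorted first:  bggop
Sorted second: bggop
Sorted forms match => anagrams

1


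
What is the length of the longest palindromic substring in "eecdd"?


Input: "eecdd"
Checking substrings for palindromes:
  [0:2] "ee" (len 2) => palindrome
  [3:5] "dd" (len 2) => palindrome
Longest palindromic substring: "ee" with length 2

2


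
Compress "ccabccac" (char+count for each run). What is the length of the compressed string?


Input: ccabccac
Runs:
  'c' x 2 => "c2"
  'a' x 1 => "a1"
  'b' x 1 => "b1"
  'c' x 2 => "c2"
  'a' x 1 => "a1"
  'c' x 1 => "c1"
Compressed: "c2a1b1c2a1c1"
Compressed length: 12

12


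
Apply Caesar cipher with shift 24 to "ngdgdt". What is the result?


Caesar cipher: shift "ngdgdt" by 24
  'n' (pos 13) + 24 = pos 11 = 'l'
  'g' (pos 6) + 24 = pos 4 = 'e'
  'd' (pos 3) + 24 = pos 1 = 'b'
  'g' (pos 6) + 24 = pos 4 = 'e'
  'd' (pos 3) + 24 = pos 1 = 'b'
  't' (pos 19) + 24 = pos 17 = 'r'
Result: lebebr

lebebr


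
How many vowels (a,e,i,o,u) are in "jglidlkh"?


Input: jglidlkh
Checking each character:
  'j' at position 0: consonant
  'g' at position 1: consonant
  'l' at position 2: consonant
  'i' at position 3: vowel (running total: 1)
  'd' at position 4: consonant
  'l' at position 5: consonant
  'k' at position 6: consonant
  'h' at position 7: consonant
Total vowels: 1

1


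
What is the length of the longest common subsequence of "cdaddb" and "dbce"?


LCS of "cdaddb" and "dbce"
DP table:
           d    b    c    e
      0    0    0    0    0
  c   0    0    0    1    1
  d   0    1    1    1    1
  a   0    1    1    1    1
  d   0    1    1    1    1
  d   0    1    1    1    1
  b   0    1    2    2    2
LCS length = dp[6][4] = 2

2


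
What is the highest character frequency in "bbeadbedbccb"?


Input: bbeadbedbccb
Character counts:
  'a': 1
  'b': 5
  'c': 2
  'd': 2
  'e': 2
Maximum frequency: 5

5


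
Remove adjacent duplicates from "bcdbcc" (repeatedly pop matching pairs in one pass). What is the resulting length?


Input: bcdbcc
Stack-based adjacent duplicate removal:
  Read 'b': push. Stack: b
  Read 'c': push. Stack: bc
  Read 'd': push. Stack: bcd
  Read 'b': push. Stack: bcdb
  Read 'c': push. Stack: bcdbc
  Read 'c': matches stack top 'c' => pop. Stack: bcdb
Final stack: "bcdb" (length 4)

4


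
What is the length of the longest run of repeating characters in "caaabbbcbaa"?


Input: "caaabbbcbaa"
Scanning for longest run:
  Position 1 ('a'): new char, reset run to 1
  Position 2 ('a'): continues run of 'a', length=2
  Position 3 ('a'): continues run of 'a', length=3
  Position 4 ('b'): new char, reset run to 1
  Position 5 ('b'): continues run of 'b', length=2
  Position 6 ('b'): continues run of 'b', length=3
  Position 7 ('c'): new char, reset run to 1
  Position 8 ('b'): new char, reset run to 1
  Position 9 ('a'): new char, reset run to 1
  Position 10 ('a'): continues run of 'a', length=2
Longest run: 'a' with length 3

3


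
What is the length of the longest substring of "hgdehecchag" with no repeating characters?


Input: "hgdehecchag"
Sliding window (track last position of each char):
  Position 0 ('h'): window [0,0] length 1 -- new best
  Position 1 ('g'): window [0,1] length 2 -- new best
  Position 2 ('d'): window [0,2] length 3 -- new best
  Position 3 ('e'): window [0,3] length 4 -- new best
  Position 4 ('h'): repeat (last at 0), move window start to 1
  Position 4 ('h'): window [1,4] length 4
  Position 5 ('e'): repeat (last at 3), move window start to 4
  Position 5 ('e'): window [4,5] length 2
  Position 6 ('c'): window [4,6] length 3
  Position 7 ('c'): repeat (last at 6), move window start to 7
  Position 7 ('c'): window [7,7] length 1
  Position 8 ('h'): window [7,8] length 2
  Position 9 ('a'): window [7,9] length 3
  Position 10 ('g'): window [7,10] length 4
Longest substring with no repeats: "hgde" with length 4

4


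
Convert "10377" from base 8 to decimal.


Input: "10377" in base 8
Positional expansion:
  Digit '1' (value 1) x 8^4 = 4096
  Digit '0' (value 0) x 8^3 = 0
  Digit '3' (value 3) x 8^2 = 192
  Digit '7' (value 7) x 8^1 = 56
  Digit '7' (value 7) x 8^0 = 7
Sum = 4351

4351


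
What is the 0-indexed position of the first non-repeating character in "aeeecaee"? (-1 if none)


Input: aeeecaee
Character frequencies:
  'a': 2
  'c': 1
  'e': 5
Scanning left to right for freq == 1:
  Position 0 ('a'): freq=2, skip
  Position 1 ('e'): freq=5, skip
  Position 2 ('e'): freq=5, skip
  Position 3 ('e'): freq=5, skip
  Position 4 ('c'): unique! => answer = 4

4


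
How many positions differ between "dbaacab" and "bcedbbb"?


Comparing "dbaacab" and "bcedbbb" position by position:
  Position 0: 'd' vs 'b' => DIFFER
  Position 1: 'b' vs 'c' => DIFFER
  Position 2: 'a' vs 'e' => DIFFER
  Position 3: 'a' vs 'd' => DIFFER
  Position 4: 'c' vs 'b' => DIFFER
  Position 5: 'a' vs 'b' => DIFFER
  Position 6: 'b' vs 'b' => same
Positions that differ: 6

6


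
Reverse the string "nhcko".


Input: nhcko
Reading characters right to left:
  Position 4: 'o'
  Position 3: 'k'
  Position 2: 'c'
  Position 1: 'h'
  Position 0: 'n'
Reversed: okchn

okchn


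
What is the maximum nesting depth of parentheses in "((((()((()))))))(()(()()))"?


Input: "((((()((()))))))(()(()()))"
Tracking depth:
  Position 0 '(': depth becomes 1
  Position 1 '(': depth becomes 2
  Position 2 '(': depth becomes 3
  Position 3 '(': depth becomes 4
  Position 4 '(': depth becomes 5
  Position 5 ')': depth becomes 4
  Position 6 '(': depth becomes 5
  Position 7 '(': depth becomes 6
  Position 8 '(': depth becomes 7
  Position 9 ')': depth becomes 6
  Position 10 ')': depth becomes 5
  Position 11 ')': depth becomes 4
  Position 12 ')': depth becomes 3
  Position 13 ')': depth becomes 2
  Position 14 ')': depth becomes 1
  Position 15 ')': depth becomes 0
  Position 16 '(': depth becomes 1
  Position 17 '(': depth becomes 2
  Position 18 ')': depth becomes 1
  Position 19 '(': depth becomes 2
  Position 20 '(': depth becomes 3
  Position 21 ')': depth becomes 2
  Position 22 '(': depth becomes 3
  Position 23 ')': depth becomes 2
  Position 24 ')': depth becomes 1
  Position 25 ')': depth becomes 0
Maximum depth reached: 7

7


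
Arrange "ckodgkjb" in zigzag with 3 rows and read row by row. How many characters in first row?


Zigzag "ckodgkjb" into 3 rows:
Placing characters:
  'c' => row 0
  'k' => row 1
  'o' => row 2
  'd' => row 1
  'g' => row 0
  'k' => row 1
  'j' => row 2
  'b' => row 1
Rows:
  Row 0: "cg"
  Row 1: "kdkb"
  Row 2: "oj"
First row length: 2

2


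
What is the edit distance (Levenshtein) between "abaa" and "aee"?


Computing edit distance: "abaa" -> "aee"
DP table:
           a    e    e
      0    1    2    3
  a   1    0    1    2
  b   2    1    1    2
  a   3    2    2    2
  a   4    3    3    3
Edit distance = dp[4][3] = 3

3


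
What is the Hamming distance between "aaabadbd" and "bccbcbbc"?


Comparing "aaabadbd" and "bccbcbbc" position by position:
  Position 0: 'a' vs 'b' => differ
  Position 1: 'a' vs 'c' => differ
  Position 2: 'a' vs 'c' => differ
  Position 3: 'b' vs 'b' => same
  Position 4: 'a' vs 'c' => differ
  Position 5: 'd' vs 'b' => differ
  Position 6: 'b' vs 'b' => same
  Position 7: 'd' vs 'c' => differ
Total differences (Hamming distance): 6

6


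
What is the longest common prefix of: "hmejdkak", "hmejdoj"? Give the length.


Words: hmejdkak, hmejdoj
  Position 0: all 'h' => match
  Position 1: all 'm' => match
  Position 2: all 'e' => match
  Position 3: all 'j' => match
  Position 4: all 'd' => match
  Position 5: ('k', 'o') => mismatch, stop
LCP = "hmejd" (length 5)

5


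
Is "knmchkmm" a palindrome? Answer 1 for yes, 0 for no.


Input: knmchkmm
Reversed: mmkhcmnk
  Compare pos 0 ('k') with pos 7 ('m'): MISMATCH
  Compare pos 1 ('n') with pos 6 ('m'): MISMATCH
  Compare pos 2 ('m') with pos 5 ('k'): MISMATCH
  Compare pos 3 ('c') with pos 4 ('h'): MISMATCH
Result: not a palindrome

0


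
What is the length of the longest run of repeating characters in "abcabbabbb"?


Input: "abcabbabbb"
Scanning for longest run:
  Position 1 ('b'): new char, reset run to 1
  Position 2 ('c'): new char, reset run to 1
  Position 3 ('a'): new char, reset run to 1
  Position 4 ('b'): new char, reset run to 1
  Position 5 ('b'): continues run of 'b', length=2
  Position 6 ('a'): new char, reset run to 1
  Position 7 ('b'): new char, reset run to 1
  Position 8 ('b'): continues run of 'b', length=2
  Position 9 ('b'): continues run of 'b', length=3
Longest run: 'b' with length 3

3


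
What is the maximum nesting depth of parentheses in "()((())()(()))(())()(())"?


Input: "()((())()(()))(())()(())"
Tracking depth:
  Position 0 '(': depth becomes 1
  Position 1 ')': depth becomes 0
  Position 2 '(': depth becomes 1
  Position 3 '(': depth becomes 2
  Position 4 '(': depth becomes 3
  Position 5 ')': depth becomes 2
  Position 6 ')': depth becomes 1
  Position 7 '(': depth becomes 2
  Position 8 ')': depth becomes 1
  Position 9 '(': depth becomes 2
  Position 10 '(': depth becomes 3
  Position 11 ')': depth becomes 2
  Position 12 ')': depth becomes 1
  Position 13 ')': depth becomes 0
  Position 14 '(': depth becomes 1
  Position 15 '(': depth becomes 2
  Position 16 ')': depth becomes 1
  Position 17 ')': depth becomes 0
  Position 18 '(': depth becomes 1
  Position 19 ')': depth becomes 0
  Position 20 '(': depth becomes 1
  Position 21 '(': depth becomes 2
  Position 22 ')': depth becomes 1
  Position 23 ')': depth becomes 0
Maximum depth reached: 3

3


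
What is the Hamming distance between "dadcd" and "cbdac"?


Comparing "dadcd" and "cbdac" position by position:
  Position 0: 'd' vs 'c' => differ
  Position 1: 'a' vs 'b' => differ
  Position 2: 'd' vs 'd' => same
  Position 3: 'c' vs 'a' => differ
  Position 4: 'd' vs 'c' => differ
Total differences (Hamming distance): 4

4


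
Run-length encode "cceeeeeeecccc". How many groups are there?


Input: cceeeeeeecccc
Scanning for consecutive runs:
  Group 1: 'c' x 2 (positions 0-1)
  Group 2: 'e' x 7 (positions 2-8)
  Group 3: 'c' x 4 (positions 9-12)
Total groups: 3

3


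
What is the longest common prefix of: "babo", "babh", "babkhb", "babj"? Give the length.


Words: babo, babh, babkhb, babj
  Position 0: all 'b' => match
  Position 1: all 'a' => match
  Position 2: all 'b' => match
  Position 3: ('o', 'h', 'k', 'j') => mismatch, stop
LCP = "bab" (length 3)

3
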